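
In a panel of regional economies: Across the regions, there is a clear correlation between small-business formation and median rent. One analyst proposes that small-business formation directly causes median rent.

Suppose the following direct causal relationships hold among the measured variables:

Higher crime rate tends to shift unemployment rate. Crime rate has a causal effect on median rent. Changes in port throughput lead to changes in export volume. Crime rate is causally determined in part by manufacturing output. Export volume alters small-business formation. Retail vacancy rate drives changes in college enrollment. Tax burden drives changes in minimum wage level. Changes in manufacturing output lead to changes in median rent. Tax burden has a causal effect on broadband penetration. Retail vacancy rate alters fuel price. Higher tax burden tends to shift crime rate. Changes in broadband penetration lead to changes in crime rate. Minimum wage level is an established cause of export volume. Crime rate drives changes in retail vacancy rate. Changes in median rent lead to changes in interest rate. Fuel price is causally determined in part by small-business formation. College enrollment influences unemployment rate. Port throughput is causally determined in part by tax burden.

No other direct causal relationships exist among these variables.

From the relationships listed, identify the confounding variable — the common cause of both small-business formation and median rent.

Tax burden has a causal path to small-business formation (tax burden → minimum wage level → export volume → small-business formation) and a separate causal path to median rent (tax burden → crime rate → median rent), so it is a common cause of both.
No stated relationship gives small-business formation a causal route to median rent, so the correlation is explained by the shared upstream cause rather than a direct effect.

tax burden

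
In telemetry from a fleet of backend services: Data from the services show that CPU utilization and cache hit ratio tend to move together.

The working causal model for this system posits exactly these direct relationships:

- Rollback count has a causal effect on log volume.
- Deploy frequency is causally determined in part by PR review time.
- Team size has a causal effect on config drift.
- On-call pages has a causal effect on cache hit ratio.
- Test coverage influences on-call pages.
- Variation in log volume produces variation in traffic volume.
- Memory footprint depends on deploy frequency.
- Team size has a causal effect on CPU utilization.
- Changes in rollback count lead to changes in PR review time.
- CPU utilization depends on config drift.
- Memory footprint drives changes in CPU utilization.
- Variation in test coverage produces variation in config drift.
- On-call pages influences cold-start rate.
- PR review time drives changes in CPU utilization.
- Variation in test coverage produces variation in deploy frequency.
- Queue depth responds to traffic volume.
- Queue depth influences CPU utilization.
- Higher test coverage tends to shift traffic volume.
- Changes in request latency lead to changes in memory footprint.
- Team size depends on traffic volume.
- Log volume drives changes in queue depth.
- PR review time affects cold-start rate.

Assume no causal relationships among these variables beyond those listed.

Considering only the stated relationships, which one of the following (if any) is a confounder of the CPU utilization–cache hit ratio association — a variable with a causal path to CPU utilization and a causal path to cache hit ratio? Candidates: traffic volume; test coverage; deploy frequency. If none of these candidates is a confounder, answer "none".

Test coverage causes CPU utilization (test coverage → config drift → CPU utilization) and also causes cache hit ratio (test coverage → on-call pages → cache hit ratio); it is a common cause of both.
Each of the other candidates lacks a causal path to at least one of CPU utilization and cache hit ratio, so they do not confound the relationship.

test coverage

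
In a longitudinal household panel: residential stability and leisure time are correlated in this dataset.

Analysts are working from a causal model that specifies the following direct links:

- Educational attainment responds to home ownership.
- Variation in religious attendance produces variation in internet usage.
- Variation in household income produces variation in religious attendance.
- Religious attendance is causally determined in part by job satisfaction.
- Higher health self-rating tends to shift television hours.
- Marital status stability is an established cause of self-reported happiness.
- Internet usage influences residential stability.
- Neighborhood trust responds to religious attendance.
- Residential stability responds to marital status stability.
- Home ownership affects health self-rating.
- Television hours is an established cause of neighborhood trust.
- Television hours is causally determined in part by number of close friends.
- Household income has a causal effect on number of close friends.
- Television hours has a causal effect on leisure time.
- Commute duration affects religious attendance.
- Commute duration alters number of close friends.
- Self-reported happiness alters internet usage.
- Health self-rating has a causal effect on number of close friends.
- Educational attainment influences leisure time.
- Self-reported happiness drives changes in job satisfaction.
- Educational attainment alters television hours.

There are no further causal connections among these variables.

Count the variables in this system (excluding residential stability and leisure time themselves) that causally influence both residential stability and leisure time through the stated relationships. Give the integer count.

2

The common causes are: commute duration (to residential stability via commute duration → religious attendance → internet usage → residential stability; to leisure time via commute duration → number of close friends → television hours → leisure time); household income (to residential stability via household income → religious attendance → internet usage → residential stability; to leisure time via household income → number of close friends → television hours → leisure time).
Every other variable lacks a causal path to at least one of residential stability and leisure time.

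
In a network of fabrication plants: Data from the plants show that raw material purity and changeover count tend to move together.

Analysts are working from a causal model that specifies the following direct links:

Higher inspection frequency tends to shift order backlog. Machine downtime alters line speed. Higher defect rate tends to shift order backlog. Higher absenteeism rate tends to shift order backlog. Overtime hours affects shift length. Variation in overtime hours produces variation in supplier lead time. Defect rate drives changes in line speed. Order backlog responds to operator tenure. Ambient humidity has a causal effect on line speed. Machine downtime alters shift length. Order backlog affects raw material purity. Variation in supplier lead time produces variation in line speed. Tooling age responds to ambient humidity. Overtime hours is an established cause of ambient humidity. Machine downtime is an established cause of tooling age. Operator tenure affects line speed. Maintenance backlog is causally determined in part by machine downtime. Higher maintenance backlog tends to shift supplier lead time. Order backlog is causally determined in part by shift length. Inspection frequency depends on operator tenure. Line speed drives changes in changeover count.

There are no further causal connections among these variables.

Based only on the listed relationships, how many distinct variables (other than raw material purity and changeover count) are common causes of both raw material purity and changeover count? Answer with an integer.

The common causes are: defect rate (to raw material purity via defect rate → order backlog → raw material purity; to changeover count via defect rate → line speed → changeover count); machine downtime (to raw material purity via machine downtime → shift length → order backlog → raw material purity; to changeover count via machine downtime → line speed → changeover count); operator tenure (to raw material purity via operator tenure → order backlog → raw material purity; to changeover count via operator tenure → line speed → changeover count); overtime hours (to raw material purity via overtime hours → shift length → order backlog → raw material purity; to changeover count via overtime hours → ambient humidity → line speed → changeover count).
Every other variable lacks a causal path to at least one of raw material purity and changeover count.

4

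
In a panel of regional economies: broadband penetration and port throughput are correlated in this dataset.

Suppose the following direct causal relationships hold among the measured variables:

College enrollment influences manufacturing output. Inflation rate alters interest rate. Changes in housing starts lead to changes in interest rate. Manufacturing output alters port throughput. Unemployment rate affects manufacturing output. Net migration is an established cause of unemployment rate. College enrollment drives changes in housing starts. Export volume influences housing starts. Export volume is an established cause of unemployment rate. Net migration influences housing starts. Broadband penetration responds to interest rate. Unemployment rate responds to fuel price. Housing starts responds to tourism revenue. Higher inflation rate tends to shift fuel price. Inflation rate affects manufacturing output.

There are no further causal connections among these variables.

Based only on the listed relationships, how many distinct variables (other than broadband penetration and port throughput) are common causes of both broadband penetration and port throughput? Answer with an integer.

4

The common causes are: college enrollment (to broadband penetration via college enrollment → housing starts → interest rate → broadband penetration; to port throughput via college enrollment → manufacturing output → port throughput); export volume (to broadband penetration via export volume → housing starts → interest rate → broadband penetration; to port throughput via export volume → unemployment rate → manufacturing output → port throughput); inflation rate (to broadband penetration via inflation rate → interest rate → broadband penetration; to port throughput via inflation rate → manufacturing output → port throughput); net migration (to broadband penetration via net migration → housing starts → interest rate → broadband penetration; to port throughput via net migration → unemployment rate → manufacturing output → port throughput).
Every other variable lacks a causal path to at least one of broadband penetration and port throughput.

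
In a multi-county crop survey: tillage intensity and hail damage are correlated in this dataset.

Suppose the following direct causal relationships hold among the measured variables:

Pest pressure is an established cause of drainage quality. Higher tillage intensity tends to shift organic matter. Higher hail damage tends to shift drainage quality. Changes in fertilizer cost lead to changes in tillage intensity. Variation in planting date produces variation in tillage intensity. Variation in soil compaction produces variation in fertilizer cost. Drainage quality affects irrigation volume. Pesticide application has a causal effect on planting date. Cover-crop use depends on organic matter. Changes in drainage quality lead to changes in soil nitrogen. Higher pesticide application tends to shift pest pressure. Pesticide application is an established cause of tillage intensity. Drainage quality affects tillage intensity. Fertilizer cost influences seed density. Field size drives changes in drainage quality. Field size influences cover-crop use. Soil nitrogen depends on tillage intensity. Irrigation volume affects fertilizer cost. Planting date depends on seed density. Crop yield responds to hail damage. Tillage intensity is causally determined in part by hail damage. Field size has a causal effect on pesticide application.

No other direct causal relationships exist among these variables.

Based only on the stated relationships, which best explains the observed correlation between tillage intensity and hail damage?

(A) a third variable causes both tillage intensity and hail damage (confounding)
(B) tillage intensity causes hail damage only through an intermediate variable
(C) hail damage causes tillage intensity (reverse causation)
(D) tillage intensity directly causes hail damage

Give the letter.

C

The stated link runs hail damage → tillage intensity; tillage intensity has no causal path to hail damage. No variable causes both, so confounding is ruled out. The correlation reflects reverse causation.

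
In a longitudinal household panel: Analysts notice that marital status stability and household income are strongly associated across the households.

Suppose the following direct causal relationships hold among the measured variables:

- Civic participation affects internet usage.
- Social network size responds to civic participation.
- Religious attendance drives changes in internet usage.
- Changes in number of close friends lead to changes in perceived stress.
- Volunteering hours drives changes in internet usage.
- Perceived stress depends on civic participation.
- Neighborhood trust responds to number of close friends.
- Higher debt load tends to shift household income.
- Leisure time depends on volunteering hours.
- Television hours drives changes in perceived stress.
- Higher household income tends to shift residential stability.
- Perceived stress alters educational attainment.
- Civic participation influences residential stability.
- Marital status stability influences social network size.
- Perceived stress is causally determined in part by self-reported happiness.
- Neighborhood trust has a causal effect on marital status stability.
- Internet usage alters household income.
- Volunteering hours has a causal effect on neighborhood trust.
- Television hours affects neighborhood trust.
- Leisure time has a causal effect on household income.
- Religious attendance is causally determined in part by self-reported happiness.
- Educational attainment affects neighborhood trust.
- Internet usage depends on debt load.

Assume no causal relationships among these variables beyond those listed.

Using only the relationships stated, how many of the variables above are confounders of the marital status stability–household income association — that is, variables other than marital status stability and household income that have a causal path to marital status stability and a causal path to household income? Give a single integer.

3

The common causes are: civic participation (to marital status stability via civic participation → perceived stress → educational attainment → neighborhood trust → marital status stability; to household income via civic participation → internet usage → household income); self-reported happiness (to marital status stability via self-reported happiness → perceived stress → educational attainment → neighborhood trust → marital status stability; to household income via self-reported happiness → religious attendance → internet usage → household income); volunteering hours (to marital status stability via volunteering hours → neighborhood trust → marital status stability; to household income via volunteering hours → internet usage → household income).
Every other variable lacks a causal path to at least one of marital status stability and household income.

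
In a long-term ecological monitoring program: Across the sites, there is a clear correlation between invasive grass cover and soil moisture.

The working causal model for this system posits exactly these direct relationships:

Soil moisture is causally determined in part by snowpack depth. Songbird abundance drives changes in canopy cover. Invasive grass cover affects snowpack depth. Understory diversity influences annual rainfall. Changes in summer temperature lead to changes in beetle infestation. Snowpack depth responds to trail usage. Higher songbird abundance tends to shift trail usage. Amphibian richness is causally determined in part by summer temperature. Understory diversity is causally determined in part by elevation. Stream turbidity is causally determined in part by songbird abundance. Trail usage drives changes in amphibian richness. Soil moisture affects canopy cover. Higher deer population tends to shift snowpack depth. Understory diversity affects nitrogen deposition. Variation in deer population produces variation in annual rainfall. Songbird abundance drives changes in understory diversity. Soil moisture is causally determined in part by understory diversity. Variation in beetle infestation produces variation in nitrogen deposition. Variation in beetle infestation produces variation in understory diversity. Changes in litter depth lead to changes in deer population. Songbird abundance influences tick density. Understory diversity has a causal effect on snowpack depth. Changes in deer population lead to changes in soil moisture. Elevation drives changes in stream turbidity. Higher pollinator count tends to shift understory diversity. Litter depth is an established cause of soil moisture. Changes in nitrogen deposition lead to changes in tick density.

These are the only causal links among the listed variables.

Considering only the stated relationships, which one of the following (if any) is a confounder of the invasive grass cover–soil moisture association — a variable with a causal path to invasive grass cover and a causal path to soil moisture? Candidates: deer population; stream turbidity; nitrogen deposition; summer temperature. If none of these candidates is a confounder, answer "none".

None of the listed candidates has causal paths to both invasive grass cover and soil moisture in the stated relationships, so none is a common cause.

none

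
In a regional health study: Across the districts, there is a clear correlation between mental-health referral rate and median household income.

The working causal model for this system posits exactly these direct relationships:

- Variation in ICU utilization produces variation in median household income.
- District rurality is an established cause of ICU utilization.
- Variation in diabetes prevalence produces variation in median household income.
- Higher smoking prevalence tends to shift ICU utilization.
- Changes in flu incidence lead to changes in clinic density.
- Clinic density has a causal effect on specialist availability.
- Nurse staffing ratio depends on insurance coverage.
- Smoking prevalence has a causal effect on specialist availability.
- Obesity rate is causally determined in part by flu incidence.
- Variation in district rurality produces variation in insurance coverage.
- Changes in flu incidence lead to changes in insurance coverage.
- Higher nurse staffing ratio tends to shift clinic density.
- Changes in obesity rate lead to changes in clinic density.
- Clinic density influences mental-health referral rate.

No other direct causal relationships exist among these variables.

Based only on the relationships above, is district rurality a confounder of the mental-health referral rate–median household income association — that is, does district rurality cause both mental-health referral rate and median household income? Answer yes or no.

District rurality has a causal path to mental-health referral rate (district rurality → insurance coverage → nurse staffing ratio → clinic density → mental-health referral rate) and to median household income (district rurality → ICU utilization → median household income), so it is a common cause of both — a confounder.

yes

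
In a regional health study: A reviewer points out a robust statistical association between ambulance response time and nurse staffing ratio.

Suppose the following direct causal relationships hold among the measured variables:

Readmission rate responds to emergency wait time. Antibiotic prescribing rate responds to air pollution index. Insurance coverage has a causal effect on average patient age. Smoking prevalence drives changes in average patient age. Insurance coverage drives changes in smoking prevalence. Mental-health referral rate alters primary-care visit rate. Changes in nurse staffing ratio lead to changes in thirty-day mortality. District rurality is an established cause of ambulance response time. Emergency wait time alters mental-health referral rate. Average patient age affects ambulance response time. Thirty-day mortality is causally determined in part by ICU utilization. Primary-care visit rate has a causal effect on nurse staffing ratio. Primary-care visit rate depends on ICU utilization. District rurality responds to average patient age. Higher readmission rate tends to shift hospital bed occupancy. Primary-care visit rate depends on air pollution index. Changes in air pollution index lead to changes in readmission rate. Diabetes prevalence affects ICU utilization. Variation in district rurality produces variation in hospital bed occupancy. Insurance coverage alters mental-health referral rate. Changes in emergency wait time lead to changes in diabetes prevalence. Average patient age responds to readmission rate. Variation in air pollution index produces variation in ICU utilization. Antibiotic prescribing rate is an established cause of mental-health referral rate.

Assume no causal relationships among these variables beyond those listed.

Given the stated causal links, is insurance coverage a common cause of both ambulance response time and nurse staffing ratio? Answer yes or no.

Insurance coverage has a causal path to ambulance response time (insurance coverage → average patient age → ambulance response time) and to nurse staffing ratio (insurance coverage → mental-health referral rate → primary-care visit rate → nurse staffing ratio), so it is a common cause of both — a confounder.

yes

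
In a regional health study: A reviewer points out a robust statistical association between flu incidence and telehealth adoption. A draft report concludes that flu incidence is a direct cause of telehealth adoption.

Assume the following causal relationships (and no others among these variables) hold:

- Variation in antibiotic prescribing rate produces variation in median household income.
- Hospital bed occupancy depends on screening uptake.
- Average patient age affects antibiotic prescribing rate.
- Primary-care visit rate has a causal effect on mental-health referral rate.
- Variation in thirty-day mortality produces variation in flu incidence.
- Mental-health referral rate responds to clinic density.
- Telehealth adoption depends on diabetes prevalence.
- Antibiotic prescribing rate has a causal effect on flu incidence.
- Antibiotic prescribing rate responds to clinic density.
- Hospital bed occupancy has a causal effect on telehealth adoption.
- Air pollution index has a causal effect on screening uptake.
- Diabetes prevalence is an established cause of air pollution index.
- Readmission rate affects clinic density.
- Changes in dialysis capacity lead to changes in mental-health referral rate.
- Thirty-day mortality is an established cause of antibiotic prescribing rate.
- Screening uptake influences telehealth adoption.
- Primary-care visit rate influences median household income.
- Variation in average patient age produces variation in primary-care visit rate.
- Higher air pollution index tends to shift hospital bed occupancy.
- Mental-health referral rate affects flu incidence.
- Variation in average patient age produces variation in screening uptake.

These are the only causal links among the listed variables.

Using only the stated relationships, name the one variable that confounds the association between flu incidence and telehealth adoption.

average patient age

Average patient age has a causal path to flu incidence (average patient age → antibiotic prescribing rate → flu incidence) and a separate causal path to telehealth adoption (average patient age → screening uptake → telehealth adoption), so it is a common cause of both.
No stated relationship gives flu incidence a causal route to telehealth adoption, so the correlation is explained by the shared upstream cause rather than a direct effect.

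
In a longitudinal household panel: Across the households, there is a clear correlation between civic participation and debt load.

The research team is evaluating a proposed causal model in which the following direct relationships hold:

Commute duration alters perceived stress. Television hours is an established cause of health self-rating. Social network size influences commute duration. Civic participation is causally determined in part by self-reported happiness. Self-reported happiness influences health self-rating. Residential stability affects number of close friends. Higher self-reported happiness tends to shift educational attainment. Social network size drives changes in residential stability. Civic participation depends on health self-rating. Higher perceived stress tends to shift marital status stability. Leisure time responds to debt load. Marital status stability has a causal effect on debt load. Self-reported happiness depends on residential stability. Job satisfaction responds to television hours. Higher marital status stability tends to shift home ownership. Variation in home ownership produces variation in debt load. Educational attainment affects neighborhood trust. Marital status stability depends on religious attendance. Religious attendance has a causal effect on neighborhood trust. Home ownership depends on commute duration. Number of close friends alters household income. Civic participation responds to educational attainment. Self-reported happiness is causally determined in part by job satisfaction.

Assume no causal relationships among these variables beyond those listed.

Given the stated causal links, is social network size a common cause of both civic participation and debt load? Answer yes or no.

Social network size has a causal path to civic participation (social network size → residential stability → self-reported happiness → civic participation) and to debt load (social network size → commute duration → home ownership → debt load), so it is a common cause of both — a confounder.

yes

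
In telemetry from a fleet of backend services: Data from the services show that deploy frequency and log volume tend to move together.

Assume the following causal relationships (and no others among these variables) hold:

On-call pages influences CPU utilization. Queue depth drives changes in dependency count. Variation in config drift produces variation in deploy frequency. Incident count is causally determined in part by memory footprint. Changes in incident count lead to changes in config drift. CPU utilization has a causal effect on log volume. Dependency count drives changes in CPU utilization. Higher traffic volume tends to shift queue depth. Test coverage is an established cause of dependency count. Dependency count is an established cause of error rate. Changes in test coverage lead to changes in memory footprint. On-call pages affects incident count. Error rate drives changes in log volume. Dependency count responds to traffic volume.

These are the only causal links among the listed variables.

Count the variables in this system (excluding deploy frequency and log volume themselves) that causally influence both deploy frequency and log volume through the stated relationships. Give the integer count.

2

The common causes are: on-call pages (to deploy frequency via on-call pages → incident count → config drift → deploy frequency; to log volume via on-call pages → CPU utilization → log volume); test coverage (to deploy frequency via test coverage → memory footprint → incident count → config drift → deploy frequency; to log volume via test coverage → dependency count → error rate → log volume).
Every other variable lacks a causal path to at least one of deploy frequency and log volume.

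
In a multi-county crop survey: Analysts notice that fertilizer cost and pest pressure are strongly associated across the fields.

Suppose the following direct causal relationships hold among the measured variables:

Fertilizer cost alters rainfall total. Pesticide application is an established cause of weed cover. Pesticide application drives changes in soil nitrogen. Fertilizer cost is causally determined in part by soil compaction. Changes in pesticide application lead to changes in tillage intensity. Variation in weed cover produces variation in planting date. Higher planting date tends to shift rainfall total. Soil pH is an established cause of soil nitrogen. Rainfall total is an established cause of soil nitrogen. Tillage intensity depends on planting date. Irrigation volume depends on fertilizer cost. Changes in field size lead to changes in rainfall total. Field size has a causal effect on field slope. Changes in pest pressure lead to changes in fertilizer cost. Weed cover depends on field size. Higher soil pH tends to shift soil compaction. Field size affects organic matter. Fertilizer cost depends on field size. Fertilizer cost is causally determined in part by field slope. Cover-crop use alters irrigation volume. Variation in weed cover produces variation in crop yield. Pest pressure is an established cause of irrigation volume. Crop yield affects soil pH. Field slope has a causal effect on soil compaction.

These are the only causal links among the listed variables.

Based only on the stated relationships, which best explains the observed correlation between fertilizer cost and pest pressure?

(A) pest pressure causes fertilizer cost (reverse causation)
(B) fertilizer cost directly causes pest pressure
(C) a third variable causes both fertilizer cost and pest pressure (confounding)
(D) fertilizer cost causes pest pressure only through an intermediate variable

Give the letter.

A

The stated link runs pest pressure → fertilizer cost; fertilizer cost has no causal path to pest pressure. No variable causes both, so confounding is ruled out. The correlation reflects reverse causation.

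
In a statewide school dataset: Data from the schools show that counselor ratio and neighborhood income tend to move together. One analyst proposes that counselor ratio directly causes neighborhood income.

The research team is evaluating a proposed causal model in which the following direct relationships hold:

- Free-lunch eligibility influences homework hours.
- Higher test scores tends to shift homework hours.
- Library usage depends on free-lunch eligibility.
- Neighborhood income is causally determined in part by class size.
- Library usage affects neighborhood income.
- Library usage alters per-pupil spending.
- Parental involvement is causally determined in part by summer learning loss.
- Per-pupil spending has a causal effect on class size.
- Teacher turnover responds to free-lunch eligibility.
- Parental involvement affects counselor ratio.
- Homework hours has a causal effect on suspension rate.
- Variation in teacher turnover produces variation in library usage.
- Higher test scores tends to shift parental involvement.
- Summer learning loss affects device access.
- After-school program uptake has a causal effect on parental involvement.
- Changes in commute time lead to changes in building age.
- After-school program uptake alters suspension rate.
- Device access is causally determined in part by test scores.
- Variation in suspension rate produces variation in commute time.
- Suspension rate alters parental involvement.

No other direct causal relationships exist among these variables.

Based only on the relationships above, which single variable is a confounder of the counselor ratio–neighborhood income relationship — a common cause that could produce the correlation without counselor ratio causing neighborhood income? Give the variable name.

Free-lunch eligibility has a causal path to counselor ratio (free-lunch eligibility → homework hours → suspension rate → parental involvement → counselor ratio) and a separate causal path to neighborhood income (free-lunch eligibility → library usage → neighborhood income), so it is a common cause of both.
No stated relationship gives counselor ratio a causal route to neighborhood income, so the correlation is explained by the shared upstream cause rather than a direct effect.

free-lunch eligibility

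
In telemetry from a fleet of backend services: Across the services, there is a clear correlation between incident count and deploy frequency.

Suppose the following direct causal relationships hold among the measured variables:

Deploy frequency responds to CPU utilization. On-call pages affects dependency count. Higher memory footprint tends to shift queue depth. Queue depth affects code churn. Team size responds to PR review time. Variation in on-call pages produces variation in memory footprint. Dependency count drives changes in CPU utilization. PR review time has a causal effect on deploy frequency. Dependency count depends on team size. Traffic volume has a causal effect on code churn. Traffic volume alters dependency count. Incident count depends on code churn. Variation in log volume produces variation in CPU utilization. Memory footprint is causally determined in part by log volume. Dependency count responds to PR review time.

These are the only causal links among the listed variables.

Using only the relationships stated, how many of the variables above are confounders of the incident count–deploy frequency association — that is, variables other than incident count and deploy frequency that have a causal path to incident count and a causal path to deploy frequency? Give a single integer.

The common causes are: log volume (to incident count via log volume → memory footprint → queue depth → code churn → incident count; to deploy frequency via log volume → CPU utilization → deploy frequency); on-call pages (to incident count via on-call pages → memory footprint → queue depth → code churn → incident count; to deploy frequency via on-call pages → dependency count → CPU utilization → deploy frequency); traffic volume (to incident count via traffic volume → code churn → incident count; to deploy frequency via traffic volume → dependency count → CPU utilization → deploy frequency).
Every other variable lacks a causal path to at least one of incident count and deploy frequency.

3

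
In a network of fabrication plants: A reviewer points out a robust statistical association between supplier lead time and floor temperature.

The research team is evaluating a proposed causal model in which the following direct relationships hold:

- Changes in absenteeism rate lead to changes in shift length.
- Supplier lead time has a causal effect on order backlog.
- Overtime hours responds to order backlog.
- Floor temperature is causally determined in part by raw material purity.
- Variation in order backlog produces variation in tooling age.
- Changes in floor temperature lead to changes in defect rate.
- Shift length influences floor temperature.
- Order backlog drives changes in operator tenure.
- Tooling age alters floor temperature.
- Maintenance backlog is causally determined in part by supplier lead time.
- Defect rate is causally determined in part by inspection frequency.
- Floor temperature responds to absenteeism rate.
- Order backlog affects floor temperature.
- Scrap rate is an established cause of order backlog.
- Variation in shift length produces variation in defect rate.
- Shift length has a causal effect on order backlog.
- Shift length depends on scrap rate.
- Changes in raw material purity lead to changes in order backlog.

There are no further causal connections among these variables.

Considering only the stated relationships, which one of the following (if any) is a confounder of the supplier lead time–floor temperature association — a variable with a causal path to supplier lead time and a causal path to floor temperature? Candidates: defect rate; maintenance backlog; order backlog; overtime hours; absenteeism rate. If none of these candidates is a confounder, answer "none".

none

None of the listed candidates has causal paths to both supplier lead time and floor temperature in the stated relationships, so none is a common cause.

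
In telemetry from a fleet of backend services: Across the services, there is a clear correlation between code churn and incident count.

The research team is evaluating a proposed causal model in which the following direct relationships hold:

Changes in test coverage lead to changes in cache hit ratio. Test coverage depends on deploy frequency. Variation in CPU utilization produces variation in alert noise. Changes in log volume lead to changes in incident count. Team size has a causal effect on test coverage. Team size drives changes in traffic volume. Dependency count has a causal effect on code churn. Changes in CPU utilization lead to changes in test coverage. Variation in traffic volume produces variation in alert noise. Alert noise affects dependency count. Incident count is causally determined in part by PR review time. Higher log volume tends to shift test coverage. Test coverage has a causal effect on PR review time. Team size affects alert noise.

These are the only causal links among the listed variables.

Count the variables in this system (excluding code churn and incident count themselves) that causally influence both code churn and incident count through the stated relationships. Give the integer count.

2

The common causes are: CPU utilization (to code churn via CPU utilization → alert noise → dependency count → code churn; to incident count via CPU utilization → test coverage → PR review time → incident count); team size (to code churn via team size → alert noise → dependency count → code churn; to incident count via team size → test coverage → PR review time → incident count).
Every other variable lacks a causal path to at least one of code churn and incident count.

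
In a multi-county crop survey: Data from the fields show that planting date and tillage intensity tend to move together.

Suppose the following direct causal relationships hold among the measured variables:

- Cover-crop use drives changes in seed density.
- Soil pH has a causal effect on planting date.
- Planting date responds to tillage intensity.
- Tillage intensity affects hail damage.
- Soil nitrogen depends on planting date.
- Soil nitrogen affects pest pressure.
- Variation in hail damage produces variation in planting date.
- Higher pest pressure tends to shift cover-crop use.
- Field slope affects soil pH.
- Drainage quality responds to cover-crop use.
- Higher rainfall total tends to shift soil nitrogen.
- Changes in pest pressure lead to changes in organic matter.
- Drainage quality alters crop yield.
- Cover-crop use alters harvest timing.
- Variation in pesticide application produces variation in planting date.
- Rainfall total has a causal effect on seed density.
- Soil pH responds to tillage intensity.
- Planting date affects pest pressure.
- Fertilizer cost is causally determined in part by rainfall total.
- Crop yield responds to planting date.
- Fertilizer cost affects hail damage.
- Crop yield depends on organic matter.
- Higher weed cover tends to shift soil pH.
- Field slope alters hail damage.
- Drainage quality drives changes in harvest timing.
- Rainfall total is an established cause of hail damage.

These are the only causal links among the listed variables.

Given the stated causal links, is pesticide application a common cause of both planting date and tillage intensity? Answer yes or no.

Pesticide application has no stated causal path to tillage intensity. A confounder must cause both variables, so pesticide application does not qualify.

no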